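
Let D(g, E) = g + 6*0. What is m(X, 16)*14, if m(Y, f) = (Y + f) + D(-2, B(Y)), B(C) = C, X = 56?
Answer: 980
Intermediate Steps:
D(g, E) = g (D(g, E) = g + 0 = g)
m(Y, f) = -2 + Y + f (m(Y, f) = (Y + f) - 2 = -2 + Y + f)
m(X, 16)*14 = (-2 + 56 + 16)*14 = 70*14 = 980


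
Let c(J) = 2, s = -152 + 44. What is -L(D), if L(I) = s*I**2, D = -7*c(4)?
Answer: 21168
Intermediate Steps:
s = -108
D = -14 (D = -7*2 = -14)
L(I) = -108*I**2
-L(D) = -(-108)*(-14)**2 = -(-108)*196 = -1*(-21168) = 21168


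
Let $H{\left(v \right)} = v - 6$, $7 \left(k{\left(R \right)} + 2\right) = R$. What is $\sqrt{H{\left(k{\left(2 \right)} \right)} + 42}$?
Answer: $\frac{4 \sqrt{105}}{7} \approx 5.8554$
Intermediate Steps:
$k{\left(R \right)} = -2 + \frac{R}{7}$
$H{\left(v \right)} = -6 + v$ ($H{\left(v \right)} = v - 6 = -6 + v$)
$\sqrt{H{\left(k{\left(2 \right)} \right)} + 42} = \sqrt{\left(-6 + \left(-2 + \frac{1}{7} \cdot 2\right)\right) + 42} = \sqrt{\left(-6 + \left(-2 + \frac{2}{7}\right)\right) + 42} = \sqrt{\left(-6 - \frac{12}{7}\right) + 42} = \sqrt{- \frac{54}{7} + 42} = \sqrt{\frac{240}{7}} = \frac{4 \sqrt{105}}{7}$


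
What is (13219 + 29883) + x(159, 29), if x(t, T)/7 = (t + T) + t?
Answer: 45531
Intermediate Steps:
x(t, T) = 7*T + 14*t (x(t, T) = 7*((t + T) + t) = 7*((T + t) + t) = 7*(T + 2*t) = 7*T + 14*t)
(13219 + 29883) + x(159, 29) = (13219 + 29883) + (7*29 + 14*159) = 43102 + (203 + 2226) = 43102 + 2429 = 45531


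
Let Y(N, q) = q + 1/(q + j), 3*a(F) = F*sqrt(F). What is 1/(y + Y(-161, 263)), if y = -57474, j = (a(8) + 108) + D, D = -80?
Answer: -2723304223/155802948537328 + 3*sqrt(2)/155802948537328 ≈ -1.7479e-5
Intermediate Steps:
a(F) = F**(3/2)/3 (a(F) = (F*sqrt(F))/3 = F**(3/2)/3)
j = 28 + 16*sqrt(2)/3 (j = (8**(3/2)/3 + 108) - 80 = ((16*sqrt(2))/3 + 108) - 80 = (16*sqrt(2)/3 + 108) - 80 = (108 + 16*sqrt(2)/3) - 80 = 28 + 16*sqrt(2)/3 ≈ 35.542)
Y(N, q) = q + 1/(28 + q + 16*sqrt(2)/3) (Y(N, q) = q + 1/(q + (28 + 16*sqrt(2)/3)) = q + 1/(28 + q + 16*sqrt(2)/3))
1/(y + Y(-161, 263)) = 1/(-57474 + (3 + 3*263**2 + 4*263*(21 + 4*sqrt(2)))/(84 + 3*263 + 16*sqrt(2))) = 1/(-57474 + (3 + 3*69169 + (22092 + 4208*sqrt(2)))/(84 + 789 + 16*sqrt(2))) = 1/(-57474 + (3 + 207507 + (22092 + 4208*sqrt(2)))/(873 + 16*sqrt(2))) = 1/(-57474 + (229602 + 4208*sqrt(2))/(873 + 16*sqrt(2)))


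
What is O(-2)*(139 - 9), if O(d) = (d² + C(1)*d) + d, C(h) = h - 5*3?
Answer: 3900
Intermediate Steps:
C(h) = -15 + h (C(h) = h - 15 = -15 + h)
O(d) = d² - 13*d (O(d) = (d² + (-15 + 1)*d) + d = (d² - 14*d) + d = d² - 13*d)
O(-2)*(139 - 9) = (-2*(-13 - 2))*(139 - 9) = -2*(-15)*130 = 30*130 = 3900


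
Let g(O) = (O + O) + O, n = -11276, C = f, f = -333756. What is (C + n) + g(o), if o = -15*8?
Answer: -345392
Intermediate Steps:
C = -333756
o = -120
g(O) = 3*O (g(O) = 2*O + O = 3*O)
(C + n) + g(o) = (-333756 - 11276) + 3*(-120) = -345032 - 360 = -345392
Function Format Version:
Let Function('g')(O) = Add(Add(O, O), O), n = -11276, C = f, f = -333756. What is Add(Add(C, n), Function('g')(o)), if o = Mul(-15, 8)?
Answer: -345392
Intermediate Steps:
C = -333756
o = -120
Function('g')(O) = Mul(3, O) (Function('g')(O) = Add(Mul(2, O), O) = Mul(3, O))
Add(Add(C, n), Function('g')(o)) = Add(Add(-333756, -11276), Mul(3, -120)) = Add(-345032, -360) = -345392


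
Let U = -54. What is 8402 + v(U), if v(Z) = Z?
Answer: 8348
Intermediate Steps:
8402 + v(U) = 8402 - 54 = 8348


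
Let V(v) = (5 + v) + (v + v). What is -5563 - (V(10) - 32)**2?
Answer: -5572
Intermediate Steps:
V(v) = 5 + 3*v (V(v) = (5 + v) + 2*v = 5 + 3*v)
-5563 - (V(10) - 32)**2 = -5563 - ((5 + 3*10) - 32)**2 = -5563 - ((5 + 30) - 32)**2 = -5563 - (35 - 32)**2 = -5563 - 1*3**2 = -5563 - 1*9 = -5563 - 9 = -5572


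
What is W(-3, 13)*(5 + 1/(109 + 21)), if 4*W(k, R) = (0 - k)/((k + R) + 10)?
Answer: 1953/10400 ≈ 0.18779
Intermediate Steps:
W(k, R) = -k/(4*(10 + R + k)) (W(k, R) = ((0 - k)/((k + R) + 10))/4 = ((-k)/((R + k) + 10))/4 = ((-k)/(10 + R + k))/4 = (-k/(10 + R + k))/4 = -k/(4*(10 + R + k)))
W(-3, 13)*(5 + 1/(109 + 21)) = (-1*(-3)/(40 + 4*13 + 4*(-3)))*(5 + 1/(109 + 21)) = (-1*(-3)/(40 + 52 - 12))*(5 + 1/130) = (-1*(-3)/80)*(5 + 1/130) = -1*(-3)*1/80*(651/130) = (3/80)*(651/130) = 1953/10400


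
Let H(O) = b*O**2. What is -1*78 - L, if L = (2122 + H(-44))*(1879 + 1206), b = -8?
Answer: 41234032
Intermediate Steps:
H(O) = -8*O**2
L = -41234110 (L = (2122 - 8*(-44)**2)*(1879 + 1206) = (2122 - 8*1936)*3085 = (2122 - 15488)*3085 = -13366*3085 = -41234110)
-1*78 - L = -1*78 - 1*(-41234110) = -78 + 41234110 = 41234032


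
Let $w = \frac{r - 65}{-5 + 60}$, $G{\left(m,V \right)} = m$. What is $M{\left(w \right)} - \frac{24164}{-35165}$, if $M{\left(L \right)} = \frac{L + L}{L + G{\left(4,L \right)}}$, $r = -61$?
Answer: $- \frac{3295082}{1652755} \approx -1.9937$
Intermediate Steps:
$w = - \frac{126}{55}$ ($w = \frac{-61 - 65}{-5 + 60} = - \frac{126}{55} \approx -2.2909$)
$M{\left(L \right)} = \frac{2 L}{4 + L}$ ($M{\left(L \right)} = \frac{L + L}{L + 4} = \frac{2 L}{4 + L}$)
$M{\left(w \right)} - \frac{24164}{-35165} = 2 \left(- \frac{126}{55}\right) \frac{1}{4 - \frac{126}{55}} - \frac{24164}{-35165} = 2 \left(- \frac{126}{55}\right) \frac{1}{\frac{94}{55}} - - \frac{24164}{35165} = 2 \left(- \frac{126}{55}\right) \frac{55}{94} + \frac{24164}{35165} = - \frac{126}{47} + \frac{24164}{35165} = - \frac{3295082}{1652755}$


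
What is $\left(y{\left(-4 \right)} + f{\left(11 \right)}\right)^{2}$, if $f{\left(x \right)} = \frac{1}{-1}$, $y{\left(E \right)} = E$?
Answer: $25$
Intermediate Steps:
$f{\left(x \right)} = -1$
$\left(y{\left(-4 \right)} + f{\left(11 \right)}\right)^{2} = \left(-4 - 1\right)^{2} = \left(-5\right)^{2} = 25$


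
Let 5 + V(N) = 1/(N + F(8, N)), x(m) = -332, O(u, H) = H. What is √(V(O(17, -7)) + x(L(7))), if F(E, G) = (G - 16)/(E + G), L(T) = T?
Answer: I*√303330/30 ≈ 18.358*I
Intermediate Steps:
F(E, G) = (-16 + G)/(E + G)
V(N) = -5 + 1/(N + (-16 + N)/(8 + N))
√(V(O(17, -7)) + x(L(7))) = √((88 - 44*(-7) - 5*(-7)²)/(-16 + (-7)² + 9*(-7)) - 332) = √((88 + 308 - 5*49)/(-16 + 49 - 63) - 332) = √((88 + 308 - 245)/(-30) - 332) = √(-1/30*151 - 332) = √(-151/30 - 332) = √(-10111/30) = I*√303330/30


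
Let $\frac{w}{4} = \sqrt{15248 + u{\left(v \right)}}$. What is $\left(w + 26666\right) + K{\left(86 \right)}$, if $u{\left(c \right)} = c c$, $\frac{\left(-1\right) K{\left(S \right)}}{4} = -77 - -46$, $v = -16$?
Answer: $26790 + 16 \sqrt{969} \approx 27288.0$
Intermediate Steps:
$K{\left(S \right)} = 124$ ($K{\left(S \right)} = - 4 \left(-77 - -46\right) = - 4 \left(-77 + 46\right) = \left(-4\right) \left(-31\right) = 124$)
$u{\left(c \right)} = c^{2}$
$w = 16 \sqrt{969}$ ($w = 4 \sqrt{15248 + \left(-16\right)^{2}} = 4 \sqrt{15248 + 256} = 4 \sqrt{15504} = 4 \cdot 4 \sqrt{969} = 16 \sqrt{969} \approx 498.06$)
$\left(w + 26666\right) + K{\left(86 \right)} = \left(16 \sqrt{969} + 26666\right) + 124 = \left(26666 + 16 \sqrt{969}\right) + 124 = 26790 + 16 \sqrt{969}$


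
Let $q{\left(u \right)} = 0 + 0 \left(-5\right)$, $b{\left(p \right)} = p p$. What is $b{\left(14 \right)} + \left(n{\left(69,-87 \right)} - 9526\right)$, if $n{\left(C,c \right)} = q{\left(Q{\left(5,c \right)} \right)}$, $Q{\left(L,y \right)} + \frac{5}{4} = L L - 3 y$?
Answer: $-9330$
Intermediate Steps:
$Q{\left(L,y \right)} = - \frac{5}{4} + L^{2} - 3 y$ ($Q{\left(L,y \right)} = - \frac{5}{4} + \left(L L - 3 y\right) = - \frac{5}{4} + \left(L^{2} - 3 y\right) = - \frac{5}{4} + L^{2} - 3 y$)
$b{\left(p \right)} = p^{2}$
$q{\left(u \right)} = 0$ ($q{\left(u \right)} = 0 + 0 = 0$)
$n{\left(C,c \right)} = 0$
$b{\left(14 \right)} + \left(n{\left(69,-87 \right)} - 9526\right) = 14^{2} + \left(0 - 9526\right) = 196 - 9526 = -9330$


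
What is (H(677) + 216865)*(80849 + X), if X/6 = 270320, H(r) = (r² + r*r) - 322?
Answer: 1929579533569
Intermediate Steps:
H(r) = -322 + 2*r² (H(r) = (r² + r²) - 322 = 2*r² - 322 = -322 + 2*r²)
X = 1621920 (X = 6*270320 = 1621920)
(H(677) + 216865)*(80849 + X) = ((-322 + 2*677²) + 216865)*(80849 + 1621920) = ((-322 + 2*458329) + 216865)*1702769 = ((-322 + 916658) + 216865)*1702769 = (916336 + 216865)*1702769 = 1133201*1702769 = 1929579533569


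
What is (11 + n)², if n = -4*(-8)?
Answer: 1849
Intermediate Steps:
n = 32
(11 + n)² = (11 + 32)² = 43² = 1849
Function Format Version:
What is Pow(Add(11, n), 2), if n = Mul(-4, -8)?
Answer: 1849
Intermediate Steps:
n = 32
Pow(Add(11, n), 2) = Pow(Add(11, 32), 2) = Pow(43, 2) = 1849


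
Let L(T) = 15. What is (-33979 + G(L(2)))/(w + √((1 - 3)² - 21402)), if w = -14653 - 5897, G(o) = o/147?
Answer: 17107525650/10346935501 + 832483*I*√21398/10346935501 ≈ 1.6534 + 0.011769*I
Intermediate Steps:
G(o) = o/147 (G(o) = o*(1/147) = o/147)
w = -20550
(-33979 + G(L(2)))/(w + √((1 - 3)² - 21402)) = (-33979 + (1/147)*15)/(-20550 + √((1 - 3)² - 21402)) = (-33979 + 5/49)/(-20550 + √((-2)² - 21402)) = -1664966/(49*(-20550 + √(4 - 21402))) = -1664966/(49*(-20550 + √(-21398))) = -1664966/(49*(-20550 + I*√21398))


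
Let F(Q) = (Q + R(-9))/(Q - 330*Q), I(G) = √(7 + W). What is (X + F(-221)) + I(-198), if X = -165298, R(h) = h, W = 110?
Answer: -12018652512/72709 + 3*√13 ≈ -1.6529e+5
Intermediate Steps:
I(G) = 3*√13 (I(G) = √(7 + 110) = √117 = 3*√13)
F(Q) = -(-9 + Q)/(329*Q) (F(Q) = (Q - 9)/(Q - 330*Q) = (-9 + Q)/((-329*Q)) = (-9 + Q)*(-1/(329*Q)) = -(-9 + Q)/(329*Q))
(X + F(-221)) + I(-198) = (-165298 + (1/329)*(9 - 1*(-221))/(-221)) + 3*√13 = (-165298 + (1/329)*(-1/221)*(9 + 221)) + 3*√13 = (-165298 + (1/329)*(-1/221)*230) + 3*√13 = (-165298 - 230/72709) + 3*√13 = -12018652512/72709 + 3*√13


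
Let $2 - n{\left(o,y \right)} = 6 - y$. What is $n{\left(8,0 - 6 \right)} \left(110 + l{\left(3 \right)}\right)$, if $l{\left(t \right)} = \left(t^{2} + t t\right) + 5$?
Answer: $-1330$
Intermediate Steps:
$n{\left(o,y \right)} = -4 + y$ ($n{\left(o,y \right)} = 2 - \left(6 - y\right) = 2 + \left(-6 + y\right) = -4 + y$)
$l{\left(t \right)} = 5 + 2 t^{2}$ ($l{\left(t \right)} = \left(t^{2} + t^{2}\right) + 5 = 2 t^{2} + 5 = 5 + 2 t^{2}$)
$n{\left(8,0 - 6 \right)} \left(110 + l{\left(3 \right)}\right) = \left(-4 + \left(0 - 6\right)\right) \left(110 + \left(5 + 2 \cdot 3^{2}\right)\right) = \left(-4 - 6\right) \left(110 + \left(5 + 2 \cdot 9\right)\right) = - 10 \left(110 + \left(5 + 18\right)\right) = - 10 \left(110 + 23\right) = \left(-10\right) 133 = -1330$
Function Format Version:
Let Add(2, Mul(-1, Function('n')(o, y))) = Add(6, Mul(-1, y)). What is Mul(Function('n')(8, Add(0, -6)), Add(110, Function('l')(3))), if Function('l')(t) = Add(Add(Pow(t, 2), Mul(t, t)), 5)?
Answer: -1330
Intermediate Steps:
Function('n')(o, y) = Add(-4, y) (Function('n')(o, y) = Add(2, Mul(-1, Add(6, Mul(-1, y)))) = Add(2, Add(-6, y)) = Add(-4, y))
Function('l')(t) = Add(5, Mul(2, Pow(t, 2))) (Function('l')(t) = Add(Add(Pow(t, 2), Pow(t, 2)), 5) = Add(Mul(2, Pow(t, 2)), 5) = Add(5, Mul(2, Pow(t, 2))))
Mul(Function('n')(8, Add(0, -6)), Add(110, Function('l')(3))) = Mul(Add(-4, Add(0, -6)), Add(110, Add(5, Mul(2, Pow(3, 2))))) = Mul(Add(-4, -6), Add(110, Add(5, Mul(2, 9)))) = Mul(-10, Add(110, Add(5, 18))) = Mul(-10, Add(110, 23)) = Mul(-10, 133) = -1330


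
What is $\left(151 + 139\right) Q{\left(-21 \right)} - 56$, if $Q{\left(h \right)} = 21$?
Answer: $6034$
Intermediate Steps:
$\left(151 + 139\right) Q{\left(-21 \right)} - 56 = \left(151 + 139\right) 21 - 56 = 290 \cdot 21 - 56 = 6090 - 56 = 6034$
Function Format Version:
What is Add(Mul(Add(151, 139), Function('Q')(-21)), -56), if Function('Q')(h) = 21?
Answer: 6034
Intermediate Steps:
Add(Mul(Add(151, 139), Function('Q')(-21)), -56) = Add(Mul(Add(151, 139), 21), -56) = Add(Mul(290, 21), -56) = Add(6090, -56) = 6034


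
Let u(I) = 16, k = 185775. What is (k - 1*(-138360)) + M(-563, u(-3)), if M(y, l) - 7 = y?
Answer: 323579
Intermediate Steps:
M(y, l) = 7 + y
(k - 1*(-138360)) + M(-563, u(-3)) = (185775 - 1*(-138360)) + (7 - 563) = (185775 + 138360) - 556 = 324135 - 556 = 323579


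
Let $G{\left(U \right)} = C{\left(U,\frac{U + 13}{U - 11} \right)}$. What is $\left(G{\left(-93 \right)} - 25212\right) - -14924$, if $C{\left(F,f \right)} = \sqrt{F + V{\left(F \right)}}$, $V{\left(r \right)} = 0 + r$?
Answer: $-10288 + i \sqrt{186} \approx -10288.0 + 13.638 i$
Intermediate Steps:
$V{\left(r \right)} = r$
$C{\left(F,f \right)} = \sqrt{2} \sqrt{F}$ ($C{\left(F,f \right)} = \sqrt{F + F} = \sqrt{2 F} = \sqrt{2} \sqrt{F}$)
$G{\left(U \right)} = \sqrt{2} \sqrt{U}$
$\left(G{\left(-93 \right)} - 25212\right) - -14924 = \left(\sqrt{2} \sqrt{-93} - 25212\right) - -14924 = \left(\sqrt{2} i \sqrt{93} - 25212\right) + 14924 = \left(i \sqrt{186} - 25212\right) + 14924 = \left(-25212 + i \sqrt{186}\right) + 14924 = -10288 + i \sqrt{186}$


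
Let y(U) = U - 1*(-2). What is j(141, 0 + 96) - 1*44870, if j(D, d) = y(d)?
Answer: -44772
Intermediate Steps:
y(U) = 2 + U (y(U) = U + 2 = 2 + U)
j(D, d) = 2 + d
j(141, 0 + 96) - 1*44870 = (2 + (0 + 96)) - 1*44870 = (2 + 96) - 44870 = 98 - 44870 = -44772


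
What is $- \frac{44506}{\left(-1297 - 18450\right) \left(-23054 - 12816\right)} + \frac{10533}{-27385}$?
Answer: $- \frac{6270592322}{16300400935} \approx -0.38469$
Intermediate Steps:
$- \frac{44506}{\left(-1297 - 18450\right) \left(-23054 - 12816\right)} + \frac{10533}{-27385} = - \frac{44506}{\left(-19747\right) \left(-35870\right)} + 10533 \left(- \frac{1}{27385}\right) = - \frac{44506}{708324890} - \frac{10533}{27385} = \left(-44506\right) \frac{1}{708324890} - \frac{10533}{27385} = - \frac{187}{2976155} - \frac{10533}{27385} = - \frac{6270592322}{16300400935}$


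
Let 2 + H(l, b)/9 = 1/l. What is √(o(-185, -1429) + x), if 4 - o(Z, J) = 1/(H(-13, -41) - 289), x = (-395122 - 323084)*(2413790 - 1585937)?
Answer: I*√23782759668559870/200 ≈ 7.7108e+5*I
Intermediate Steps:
H(l, b) = -18 + 9/l
x = -594568991718 (x = -718206*827853 = -594568991718)
o(Z, J) = 16013/4000 (o(Z, J) = 4 - 1/((-18 + 9/(-13)) - 289) = 4 - 1/((-18 + 9*(-1/13)) - 289) = 4 - 1/((-18 - 9/13) - 289) = 4 - 1/(-243/13 - 289) = 4 - 1/(-4000/13) = 4 - 1*(-13/4000) = 4 + 13/4000 = 16013/4000)
√(o(-185, -1429) + x) = √(16013/4000 - 594568991718) = √(-2378275966855987/4000) = I*√23782759668559870/200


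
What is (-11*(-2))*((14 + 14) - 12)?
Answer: 352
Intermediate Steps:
(-11*(-2))*((14 + 14) - 12) = 22*(28 - 12) = 22*16 = 352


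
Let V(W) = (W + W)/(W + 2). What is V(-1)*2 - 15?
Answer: -19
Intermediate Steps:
V(W) = 2*W/(2 + W) (V(W) = (2*W)/(2 + W) = 2*W/(2 + W))
V(-1)*2 - 15 = (2*(-1)/(2 - 1))*2 - 15 = (2*(-1)/1)*2 - 15 = (2*(-1)*1)*2 - 15 = -2*2 - 15 = -4 - 15 = -19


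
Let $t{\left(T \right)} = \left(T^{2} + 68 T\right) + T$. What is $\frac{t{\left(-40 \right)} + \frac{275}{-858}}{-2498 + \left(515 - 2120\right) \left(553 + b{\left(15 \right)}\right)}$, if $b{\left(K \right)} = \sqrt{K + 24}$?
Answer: $\frac{80555151815}{61784710961532} - \frac{48420175 \sqrt{39}}{20594903653844} \approx 0.0012891$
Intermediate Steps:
$t{\left(T \right)} = T^{2} + 69 T$
$b{\left(K \right)} = \sqrt{24 + K}$
$\frac{t{\left(-40 \right)} + \frac{275}{-858}}{-2498 + \left(515 - 2120\right) \left(553 + b{\left(15 \right)}\right)} = \frac{- 40 \left(69 - 40\right) + \frac{275}{-858}}{-2498 + \left(515 - 2120\right) \left(553 + \sqrt{24 + 15}\right)} = \frac{\left(-40\right) 29 + 275 \left(- \frac{1}{858}\right)}{-2498 - 1605 \left(553 + \sqrt{39}\right)} = \frac{-1160 - \frac{25}{78}}{-2498 - \left(887565 + 1605 \sqrt{39}\right)} = - \frac{90505}{78 \left(-890063 - 1605 \sqrt{39}\right)}$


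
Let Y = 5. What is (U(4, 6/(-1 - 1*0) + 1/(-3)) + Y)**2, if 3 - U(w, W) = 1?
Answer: 49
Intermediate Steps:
U(w, W) = 2 (U(w, W) = 3 - 1*1 = 3 - 1 = 2)
(U(4, 6/(-1 - 1*0) + 1/(-3)) + Y)**2 = (2 + 5)**2 = 7**2 = 49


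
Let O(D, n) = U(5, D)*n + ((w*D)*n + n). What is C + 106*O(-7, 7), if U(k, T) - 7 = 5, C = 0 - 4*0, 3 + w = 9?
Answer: -21518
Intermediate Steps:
w = 6 (w = -3 + 9 = 6)
C = 0 (C = 0 + 0 = 0)
U(k, T) = 12 (U(k, T) = 7 + 5 = 12)
O(D, n) = 13*n + 6*D*n (O(D, n) = 12*n + ((6*D)*n + n) = 12*n + (6*D*n + n) = 12*n + (n + 6*D*n) = 13*n + 6*D*n)
C + 106*O(-7, 7) = 0 + 106*(7*(13 + 6*(-7))) = 0 + 106*(7*(13 - 42)) = 0 + 106*(7*(-29)) = 0 + 106*(-203) = 0 - 21518 = -21518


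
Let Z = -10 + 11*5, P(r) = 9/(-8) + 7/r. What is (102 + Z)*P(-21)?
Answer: -1715/8 ≈ -214.38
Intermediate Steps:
P(r) = -9/8 + 7/r (P(r) = 9*(-⅛) + 7/r = -9/8 + 7/r)
Z = 45 (Z = -10 + 55 = 45)
(102 + Z)*P(-21) = (102 + 45)*(-9/8 + 7/(-21)) = 147*(-9/8 + 7*(-1/21)) = 147*(-9/8 - ⅓) = 147*(-35/24) = -1715/8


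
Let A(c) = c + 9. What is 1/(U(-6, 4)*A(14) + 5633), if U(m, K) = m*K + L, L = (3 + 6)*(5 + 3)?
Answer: 1/6737 ≈ 0.00014843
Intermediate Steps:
L = 72 (L = 9*8 = 72)
A(c) = 9 + c
U(m, K) = 72 + K*m (U(m, K) = m*K + 72 = K*m + 72 = 72 + K*m)
1/(U(-6, 4)*A(14) + 5633) = 1/((72 + 4*(-6))*(9 + 14) + 5633) = 1/((72 - 24)*23 + 5633) = 1/(48*23 + 5633) = 1/(1104 + 5633) = 1/6737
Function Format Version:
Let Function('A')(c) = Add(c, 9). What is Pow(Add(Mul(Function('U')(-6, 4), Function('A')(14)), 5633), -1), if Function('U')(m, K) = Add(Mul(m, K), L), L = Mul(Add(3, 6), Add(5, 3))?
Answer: Rational(1, 6737) ≈ 0.00014843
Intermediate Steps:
L = 72 (L = Mul(9, 8) = 72)
Function('A')(c) = Add(9, c)
Function('U')(m, K) = Add(72, Mul(K, m)) (Function('U')(m, K) = Add(Mul(m, K), 72) = Add(Mul(K, m), 72) = Add(72, Mul(K, m)))
Pow(Add(Mul(Function('U')(-6, 4), Function('A')(14)), 5633), -1) = Pow(Add(Mul(Add(72, Mul(4, -6)), Add(9, 14)), 5633), -1) = Pow(Add(Mul(Add(72, -24), 23), 5633), -1) = Pow(Add(Mul(48, 23), 5633), -1) = Pow(Add(1104, 5633), -1) = Pow(6737, -1) = Rational(1, 6737)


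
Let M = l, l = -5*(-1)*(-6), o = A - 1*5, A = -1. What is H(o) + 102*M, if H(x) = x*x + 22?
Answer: -3002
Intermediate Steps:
o = -6 (o = -1 - 1*5 = -1 - 5 = -6)
l = -30 (l = 5*(-6) = -30)
H(x) = 22 + x² (H(x) = x² + 22 = 22 + x²)
M = -30
H(o) + 102*M = (22 + (-6)²) + 102*(-30) = (22 + 36) - 3060 = 58 - 3060 = -3002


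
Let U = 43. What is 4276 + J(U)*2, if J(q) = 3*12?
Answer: 4348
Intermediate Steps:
J(q) = 36
4276 + J(U)*2 = 4276 + 36*2 = 4276 + 72 = 4348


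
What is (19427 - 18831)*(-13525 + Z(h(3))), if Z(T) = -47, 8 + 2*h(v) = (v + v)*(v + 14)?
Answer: -8088912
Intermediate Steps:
h(v) = -4 + v*(14 + v) (h(v) = -4 + ((v + v)*(v + 14))/2 = -4 + ((2*v)*(14 + v))/2 = -4 + (2*v*(14 + v))/2 = -4 + v*(14 + v))
(19427 - 18831)*(-13525 + Z(h(3))) = (19427 - 18831)*(-13525 - 47) = 596*(-13572) = -8088912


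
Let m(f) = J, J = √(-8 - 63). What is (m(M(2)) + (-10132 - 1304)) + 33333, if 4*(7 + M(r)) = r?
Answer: 21897 + I*√71 ≈ 21897.0 + 8.4261*I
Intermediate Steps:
J = I*√71 (J = √(-71) = I*√71 ≈ 8.4261*I)
M(r) = -7 + r/4
m(f) = I*√71
(m(M(2)) + (-10132 - 1304)) + 33333 = (I*√71 + (-10132 - 1304)) + 33333 = (I*√71 - 11436) + 33333 = (-11436 + I*√71) + 33333 = 21897 + I*√71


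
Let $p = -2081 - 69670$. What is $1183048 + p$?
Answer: $1111297$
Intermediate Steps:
$p = -71751$
$1183048 + p = 1183048 - 71751 = 1111297$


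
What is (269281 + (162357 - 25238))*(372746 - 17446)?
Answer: 144393920000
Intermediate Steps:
(269281 + (162357 - 25238))*(372746 - 17446) = (269281 + 137119)*355300 = 406400*355300 = 144393920000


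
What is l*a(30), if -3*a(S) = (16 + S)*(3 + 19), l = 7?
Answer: -7084/3 ≈ -2361.3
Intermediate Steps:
a(S) = -352/3 - 22*S/3 (a(S) = -(16 + S)*(3 + 19)/3 = -(16 + S)*22/3 = -(352 + 22*S)/3 = -352/3 - 22*S/3)
l*a(30) = 7*(-352/3 - 22/3*30) = 7*(-352/3 - 220) = 7*(-1012/3) = -7084/3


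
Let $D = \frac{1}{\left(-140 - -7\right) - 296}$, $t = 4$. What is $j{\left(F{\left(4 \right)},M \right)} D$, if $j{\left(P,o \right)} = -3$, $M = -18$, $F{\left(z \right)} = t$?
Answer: $\frac{1}{143} \approx 0.006993$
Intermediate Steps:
$F{\left(z \right)} = 4$
$D = - \frac{1}{429}$ ($D = \frac{1}{\left(-140 + 7\right) - 296} = \frac{1}{-133 - 296} = \frac{1}{-429} = - \frac{1}{429} \approx -0.002331$)
$j{\left(F{\left(4 \right)},M \right)} D = \left(-3\right) \left(- \frac{1}{429}\right) = \frac{1}{143}$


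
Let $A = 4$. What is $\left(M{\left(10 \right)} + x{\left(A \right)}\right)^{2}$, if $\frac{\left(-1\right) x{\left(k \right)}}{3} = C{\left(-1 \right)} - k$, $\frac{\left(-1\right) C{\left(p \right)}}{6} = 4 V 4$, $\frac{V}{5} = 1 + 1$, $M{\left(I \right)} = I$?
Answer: $8421604$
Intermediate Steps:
$V = 10$ ($V = 5 \left(1 + 1\right) = 5 \cdot 2 = 10$)
$C{\left(p \right)} = -960$ ($C{\left(p \right)} = - 6 \cdot 4 \cdot 10 \cdot 4 = - 6 \cdot 40 \cdot 4 = \left(-6\right) 160 = -960$)
$x{\left(k \right)} = 2880 + 3 k$ ($x{\left(k \right)} = - 3 \left(-960 - k\right) = 2880 + 3 k$)
$\left(M{\left(10 \right)} + x{\left(A \right)}\right)^{2} = \left(10 + \left(2880 + 3 \cdot 4\right)\right)^{2} = \left(10 + \left(2880 + 12\right)\right)^{2} = \left(10 + 2892\right)^{2} = 2902^{2} = 8421604$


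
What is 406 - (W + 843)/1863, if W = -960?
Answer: 84055/207 ≈ 406.06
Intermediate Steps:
406 - (W + 843)/1863 = 406 - (-960 + 843)/1863 = 406 - (-117)/1863 = 406 - 1*(-13/207) = 406 + 13/207 = 84055/207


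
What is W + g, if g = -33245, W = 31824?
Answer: -1421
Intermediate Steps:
W + g = 31824 - 33245 = -1421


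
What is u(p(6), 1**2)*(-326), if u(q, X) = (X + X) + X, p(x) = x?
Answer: -978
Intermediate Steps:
u(q, X) = 3*X (u(q, X) = 2*X + X = 3*X)
u(p(6), 1**2)*(-326) = (3*1**2)*(-326) = (3*1)*(-326) = 3*(-326) = -978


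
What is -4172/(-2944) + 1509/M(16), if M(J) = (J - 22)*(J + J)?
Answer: -9483/1472 ≈ -6.4423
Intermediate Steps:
M(J) = 2*J*(-22 + J) (M(J) = (-22 + J)*(2*J) = 2*J*(-22 + J))
-4172/(-2944) + 1509/M(16) = -4172/(-2944) + 1509/((2*16*(-22 + 16))) = -4172*(-1/2944) + 1509/((2*16*(-6))) = 1043/736 + 1509/(-192) = 1043/736 + 1509*(-1/192) = 1043/736 - 503/64 = -9483/1472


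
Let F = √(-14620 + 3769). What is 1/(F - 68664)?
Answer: -22888/1571585249 - I*√10851/4714755747 ≈ -1.4564e-5 - 2.2094e-8*I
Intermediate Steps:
F = I*√10851 (F = √(-10851) = I*√10851 ≈ 104.17*I)
1/(F - 68664) = 1/(I*√10851 - 68664) = 1/(-68664 + I*√10851)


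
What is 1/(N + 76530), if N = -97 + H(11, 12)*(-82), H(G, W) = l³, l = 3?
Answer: 1/74219 ≈ 1.3474e-5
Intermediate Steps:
H(G, W) = 27 (H(G, W) = 3³ = 27)
N = -2311 (N = -97 + 27*(-82) = -97 - 2214 = -2311)
1/(N + 76530) = 1/(-2311 + 76530) = 1/74219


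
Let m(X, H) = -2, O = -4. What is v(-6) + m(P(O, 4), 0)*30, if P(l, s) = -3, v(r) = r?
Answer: -66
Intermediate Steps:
v(-6) + m(P(O, 4), 0)*30 = -6 - 2*30 = -6 - 60 = -66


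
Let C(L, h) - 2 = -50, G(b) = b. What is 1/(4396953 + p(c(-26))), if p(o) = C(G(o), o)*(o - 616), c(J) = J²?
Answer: 1/4394073 ≈ 2.2758e-7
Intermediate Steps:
C(L, h) = -48 (C(L, h) = 2 - 50 = -48)
p(o) = 29568 - 48*o (p(o) = -48*(o - 616) = -48*(-616 + o) = 29568 - 48*o)
1/(4396953 + p(c(-26))) = 1/(4396953 + (29568 - 48*(-26)²)) = 1/(4396953 + (29568 - 48*676)) = 1/(4396953 + (29568 - 32448)) = 1/(4396953 - 2880) = 1/4394073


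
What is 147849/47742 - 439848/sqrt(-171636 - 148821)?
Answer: 49283/15914 + 146616*I*sqrt(320457)/106819 ≈ 3.0968 + 776.99*I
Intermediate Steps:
147849/47742 - 439848/sqrt(-171636 - 148821) = 147849*(1/47742) - 439848*(-I*sqrt(320457)/320457) = 49283/15914 - 439848*(-I*sqrt(320457)/320457) = 49283/15914 - (-146616)*I*sqrt(320457)/106819 = 49283/15914 + 146616*I*sqrt(320457)/106819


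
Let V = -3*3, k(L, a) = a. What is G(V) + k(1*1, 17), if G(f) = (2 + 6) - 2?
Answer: 23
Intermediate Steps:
V = -9
G(f) = 6 (G(f) = 8 - 2 = 6)
G(V) + k(1*1, 17) = 6 + 17 = 23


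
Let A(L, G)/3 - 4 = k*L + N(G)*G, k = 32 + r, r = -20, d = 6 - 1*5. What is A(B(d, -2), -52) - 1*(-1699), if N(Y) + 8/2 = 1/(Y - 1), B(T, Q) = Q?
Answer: 120095/53 ≈ 2265.9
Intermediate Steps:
d = 1 (d = 6 - 5 = 1)
N(Y) = -4 + 1/(-1 + Y) (N(Y) = -4 + 1/(Y - 1) = -4 + 1/(-1 + Y))
k = 12 (k = 32 - 20 = 12)
A(L, G) = 12 + 36*L + 3*G*(5 - 4*G)/(-1 + G) (A(L, G) = 12 + 3*(12*L + ((5 - 4*G)/(-1 + G))*G) = 12 + 3*(12*L + G*(5 - 4*G)/(-1 + G)) = 12 + (36*L + 3*G*(5 - 4*G)/(-1 + G)) = 12 + 36*L + 3*G*(5 - 4*G)/(-1 + G))
A(B(d, -2), -52) - 1*(-1699) = 3*(-1*(-52)*(-5 + 4*(-52)) + 4*(1 + 3*(-2))*(-1 - 52))/(-1 - 52) - 1*(-1699) = 3*(-1*(-52)*(-5 - 208) + 4*(1 - 6)*(-53))/(-53) + 1699 = 3*(-1/53)*(-1*(-52)*(-213) + 4*(-5)*(-53)) + 1699 = 3*(-1/53)*(-11076 + 1060) + 1699 = 3*(-1/53)*(-10016) + 1699 = 30048/53 + 1699 = 120095/53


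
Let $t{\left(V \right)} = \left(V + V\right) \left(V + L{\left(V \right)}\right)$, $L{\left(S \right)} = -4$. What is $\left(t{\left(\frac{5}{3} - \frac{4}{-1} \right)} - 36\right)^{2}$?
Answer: $\frac{23716}{81} \approx 292.79$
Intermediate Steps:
$t{\left(V \right)} = 2 V \left(-4 + V\right)$ ($t{\left(V \right)} = \left(V + V\right) \left(V - 4\right) = 2 V \left(-4 + V\right)$)
$\left(t{\left(\frac{5}{3} - \frac{4}{-1} \right)} - 36\right)^{2} = \left(2 \left(\frac{5}{3} - \frac{4}{-1}\right) \left(-4 + \left(\frac{5}{3} - \frac{4}{-1}\right)\right) - 36\right)^{2} = \left(2 \left(5 \cdot \frac{1}{3} - -4\right) \left(-4 + \left(5 \cdot \frac{1}{3} - -4\right)\right) - 36\right)^{2} = \left(2 \left(\frac{5}{3} + 4\right) \left(-4 + \left(\frac{5}{3} + 4\right)\right) - 36\right)^{2} = \left(2 \cdot \frac{17}{3} \left(-4 + \frac{17}{3}\right) - 36\right)^{2} = \left(2 \cdot \frac{17}{3} \cdot \frac{5}{3} - 36\right)^{2} = \left(\frac{170}{9} - 36\right)^{2} = \left(- \frac{154}{9}\right)^{2} = \frac{23716}{81}$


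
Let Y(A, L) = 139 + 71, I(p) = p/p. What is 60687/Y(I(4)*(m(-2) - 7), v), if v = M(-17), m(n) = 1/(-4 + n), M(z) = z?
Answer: 20229/70 ≈ 288.99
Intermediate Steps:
I(p) = 1
v = -17
Y(A, L) = 210
60687/Y(I(4)*(m(-2) - 7), v) = 60687/210 = 60687*(1/210) = 20229/70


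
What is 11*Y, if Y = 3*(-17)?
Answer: -561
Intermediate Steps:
Y = -51
11*Y = 11*(-51) = -561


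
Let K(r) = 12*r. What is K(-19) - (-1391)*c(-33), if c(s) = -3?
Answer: -4401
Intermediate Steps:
K(-19) - (-1391)*c(-33) = 12*(-19) - (-1391)*(-3) = -228 - 1391*3 = -228 - 4173 = -4401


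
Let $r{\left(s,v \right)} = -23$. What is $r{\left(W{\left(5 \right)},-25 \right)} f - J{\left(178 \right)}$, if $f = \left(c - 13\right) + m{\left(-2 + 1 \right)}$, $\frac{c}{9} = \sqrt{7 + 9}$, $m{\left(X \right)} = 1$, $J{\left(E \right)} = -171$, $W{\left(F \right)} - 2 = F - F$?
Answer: $-381$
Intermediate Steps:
$W{\left(F \right)} = 2$ ($W{\left(F \right)} = 2 + \left(F - F\right) = 2 + 0 = 2$)
$c = 36$ ($c = 9 \sqrt{7 + 9} = 9 \sqrt{16} = 9 \cdot 4 = 36$)
$f = 24$ ($f = \left(36 - 13\right) + 1 = 23 + 1 = 24$)
$r{\left(W{\left(5 \right)},-25 \right)} f - J{\left(178 \right)} = \left(-23\right) 24 - -171 = -552 + 171 = -381$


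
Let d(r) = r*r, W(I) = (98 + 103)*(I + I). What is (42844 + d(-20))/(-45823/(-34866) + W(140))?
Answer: 1507745304/1962304303 ≈ 0.76835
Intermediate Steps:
W(I) = 402*I (W(I) = 201*(2*I) = 402*I)
d(r) = r²
(42844 + d(-20))/(-45823/(-34866) + W(140)) = (42844 + (-20)²)/(-45823/(-34866) + 402*140) = (42844 + 400)/(-45823*(-1/34866) + 56280) = 43244/(45823/34866 + 56280) = 43244/(1962304303/34866) = 43244*(34866/1962304303) = 1507745304/1962304303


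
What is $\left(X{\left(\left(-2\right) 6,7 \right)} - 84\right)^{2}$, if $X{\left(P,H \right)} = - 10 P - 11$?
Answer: $625$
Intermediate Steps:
$X{\left(P,H \right)} = -11 - 10 P$
$\left(X{\left(\left(-2\right) 6,7 \right)} - 84\right)^{2} = \left(\left(-11 - 10 \left(\left(-2\right) 6\right)\right) - 84\right)^{2} = \left(\left(-11 - -120\right) - 84\right)^{2} = \left(\left(-11 + 120\right) - 84\right)^{2} = \left(109 - 84\right)^{2} = 25^{2} = 625$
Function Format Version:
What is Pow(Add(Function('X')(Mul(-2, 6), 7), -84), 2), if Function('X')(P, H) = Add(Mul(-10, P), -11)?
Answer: 625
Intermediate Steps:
Function('X')(P, H) = Add(-11, Mul(-10, P))
Pow(Add(Function('X')(Mul(-2, 6), 7), -84), 2) = Pow(Add(Add(-11, Mul(-10, Mul(-2, 6))), -84), 2) = Pow(Add(Add(-11, Mul(-10, -12)), -84), 2) = Pow(Add(Add(-11, 120), -84), 2) = Pow(Add(109, -84), 2) = Pow(25, 2) = 625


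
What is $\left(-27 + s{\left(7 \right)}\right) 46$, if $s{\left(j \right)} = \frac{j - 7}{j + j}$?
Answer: $-1242$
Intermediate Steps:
$s{\left(j \right)} = \frac{-7 + j}{2 j}$
$\left(-27 + s{\left(7 \right)}\right) 46 = \left(-27 + \frac{-7 + 7}{2 \cdot 7}\right) 46 = \left(-27 + \frac{1}{2} \cdot \frac{1}{7} \cdot 0\right) 46 = \left(-27 + 0\right) 46 = \left(-27\right) 46 = -1242$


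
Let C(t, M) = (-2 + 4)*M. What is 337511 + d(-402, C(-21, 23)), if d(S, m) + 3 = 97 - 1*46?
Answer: 337559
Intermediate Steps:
C(t, M) = 2*M
d(S, m) = 48 (d(S, m) = -3 + (97 - 1*46) = -3 + (97 - 46) = -3 + 51 = 48)
337511 + d(-402, C(-21, 23)) = 337511 + 48 = 337559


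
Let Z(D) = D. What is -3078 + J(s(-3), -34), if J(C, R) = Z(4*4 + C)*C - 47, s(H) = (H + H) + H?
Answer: -3188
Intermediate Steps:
s(H) = 3*H (s(H) = 2*H + H = 3*H)
J(C, R) = -47 + C*(16 + C) (J(C, R) = (4*4 + C)*C - 47 = (16 + C)*C - 47 = C*(16 + C) - 47 = -47 + C*(16 + C))
-3078 + J(s(-3), -34) = -3078 + (-47 + (3*(-3))*(16 + 3*(-3))) = -3078 + (-47 - 9*(16 - 9)) = -3078 + (-47 - 9*7) = -3078 + (-47 - 63) = -3078 - 110 = -3188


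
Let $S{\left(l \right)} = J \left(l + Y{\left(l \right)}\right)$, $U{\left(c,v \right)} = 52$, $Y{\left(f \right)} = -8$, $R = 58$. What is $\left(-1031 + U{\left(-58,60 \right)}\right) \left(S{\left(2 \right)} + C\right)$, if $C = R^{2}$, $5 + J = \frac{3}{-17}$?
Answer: $- \frac{56503964}{17} \approx -3.3238 \cdot 10^{6}$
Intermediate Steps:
$J = - \frac{88}{17}$ ($J = -5 + \frac{3}{-17} = -5 + 3 \left(- \frac{1}{17}\right) = -5 - \frac{3}{17} = - \frac{88}{17} \approx -5.1765$)
$S{\left(l \right)} = \frac{704}{17} - \frac{88 l}{17}$ ($S{\left(l \right)} = - \frac{88 \left(l - 8\right)}{17} = - \frac{88 \left(-8 + l\right)}{17} = \frac{704}{17} - \frac{88 l}{17}$)
$C = 3364$ ($C = 58^{2} = 3364$)
$\left(-1031 + U{\left(-58,60 \right)}\right) \left(S{\left(2 \right)} + C\right) = \left(-1031 + 52\right) \left(\left(\frac{704}{17} - \frac{176}{17}\right) + 3364\right) = - 979 \left(\left(\frac{704}{17} - \frac{176}{17}\right) + 3364\right) = - 979 \left(\frac{528}{17} + 3364\right) = \left(-979\right) \frac{57716}{17} = - \frac{56503964}{17}$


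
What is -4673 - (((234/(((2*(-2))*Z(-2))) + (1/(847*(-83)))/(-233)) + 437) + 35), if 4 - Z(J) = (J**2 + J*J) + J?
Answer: -339019612705/65520532 ≈ -5174.3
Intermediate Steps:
Z(J) = 4 - J - 2*J**2 (Z(J) = 4 - ((J**2 + J*J) + J) = 4 - ((J**2 + J**2) + J) = 4 - (2*J**2 + J) = 4 - (J + 2*J**2) = 4 + (-J - 2*J**2) = 4 - J - 2*J**2)
-4673 - (((234/(((2*(-2))*Z(-2))) + (1/(847*(-83)))/(-233)) + 437) + 35) = -4673 - (((234/(((2*(-2))*(4 - 1*(-2) - 2*(-2)**2))) + (1/(847*(-83)))/(-233)) + 437) + 35) = -4673 - (((234/((-4*(4 + 2 - 2*4))) + ((1/847)*(-1/83))*(-1/233)) + 437) + 35) = -4673 - (((234/((-4*(4 + 2 - 8))) - 1/70301*(-1/233)) + 437) + 35) = -4673 - (((234/((-4*(-2))) + 1/16380133) + 437) + 35) = -4673 - (((234/8 + 1/16380133) + 437) + 35) = -4673 - (((234*(1/8) + 1/16380133) + 437) + 35) = -4673 - (((117/4 + 1/16380133) + 437) + 35) = -4673 - ((1916475565/65520532 + 437) + 35) = -4673 - (30548948049/65520532 + 35) = -4673 - 1*32842166669/65520532 = -4673 - 32842166669/65520532 = -339019612705/65520532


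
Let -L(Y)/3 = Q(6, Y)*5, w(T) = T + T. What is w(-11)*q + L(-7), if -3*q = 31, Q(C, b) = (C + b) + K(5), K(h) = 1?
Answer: 682/3 ≈ 227.33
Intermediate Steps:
w(T) = 2*T
Q(C, b) = 1 + C + b (Q(C, b) = (C + b) + 1 = 1 + C + b)
L(Y) = -105 - 15*Y (L(Y) = -3*(1 + 6 + Y)*5 = -3*(7 + Y)*5 = -3*(35 + 5*Y) = -105 - 15*Y)
q = -31/3 (q = -⅓*31 = -31/3 ≈ -10.333)
w(-11)*q + L(-7) = (2*(-11))*(-31/3) + (-105 - 15*(-7)) = -22*(-31/3) + (-105 + 105) = 682/3 + 0 = 682/3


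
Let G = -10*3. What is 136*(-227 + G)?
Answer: -34952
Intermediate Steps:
G = -30
136*(-227 + G) = 136*(-227 - 30) = 136*(-257) = -34952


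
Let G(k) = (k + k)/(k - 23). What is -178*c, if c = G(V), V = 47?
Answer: -4183/6 ≈ -697.17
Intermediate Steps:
G(k) = 2*k/(-23 + k) (G(k) = (2*k)/(-23 + k) = 2*k/(-23 + k))
c = 47/12 (c = 2*47/(-23 + 47) = 2*47/24 = 2*47*(1/24) = 47/12 ≈ 3.9167)
-178*c = -178*47/12 = -4183/6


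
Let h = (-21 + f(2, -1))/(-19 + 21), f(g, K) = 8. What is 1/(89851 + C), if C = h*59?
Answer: 2/178935 ≈ 1.1177e-5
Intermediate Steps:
h = -13/2 (h = (-21 + 8)/(-19 + 21) = -13/2 ≈ -6.5000)
C = -767/2 (C = -13/2*59 = -767/2 ≈ -383.50)
1/(89851 + C) = 1/(89851 - 767/2) = 1/(178935/2) = 2/178935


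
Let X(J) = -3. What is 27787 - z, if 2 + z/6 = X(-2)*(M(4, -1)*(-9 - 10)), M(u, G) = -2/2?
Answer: 28141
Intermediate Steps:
M(u, G) = -1 (M(u, G) = -2*½ = -1)
z = -354 (z = -12 + 6*(-(-3)*(-9 - 10)) = -12 + 6*(-(-3)*(-19)) = -12 + 6*(-3*19) = -12 + 6*(-57) = -12 - 342 = -354)
27787 - z = 27787 - 1*(-354) = 27787 + 354 = 28141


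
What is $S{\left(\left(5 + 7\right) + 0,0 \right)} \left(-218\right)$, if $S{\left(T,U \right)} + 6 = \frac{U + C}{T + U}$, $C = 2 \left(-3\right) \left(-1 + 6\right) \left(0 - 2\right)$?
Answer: $218$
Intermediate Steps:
$C = 60$ ($C = - 6 \cdot 5 \left(-2\right) = \left(-6\right) \left(-10\right) = 60$)
$S{\left(T,U \right)} = -6 + \frac{60 + U}{T + U}$ ($S{\left(T,U \right)} = -6 + \frac{U + 60}{T + U} = -6 + \frac{60 + U}{T + U}$)
$S{\left(\left(5 + 7\right) + 0,0 \right)} \left(-218\right) = \frac{60 - 6 \left(\left(5 + 7\right) + 0\right) - 0}{\left(\left(5 + 7\right) + 0\right) + 0} \left(-218\right) = \frac{60 - 6 \left(12 + 0\right) + 0}{\left(12 + 0\right) + 0} \left(-218\right) = \frac{60 - 72 + 0}{12 + 0} \left(-218\right) = \frac{60 - 72 + 0}{12} \left(-218\right) = \frac{1}{12} \left(-12\right) \left(-218\right) = \left(-1\right) \left(-218\right) = 218$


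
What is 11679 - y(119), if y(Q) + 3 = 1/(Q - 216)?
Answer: 1133155/97 ≈ 11682.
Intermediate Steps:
y(Q) = -3 + 1/(-216 + Q) (y(Q) = -3 + 1/(Q - 216) = -3 + 1/(-216 + Q))
11679 - y(119) = 11679 - (649 - 3*119)/(-216 + 119) = 11679 - (649 - 357)/(-97) = 11679 - (-1)*292/97 = 11679 - 1*(-292/97) = 11679 + 292/97 = 1133155/97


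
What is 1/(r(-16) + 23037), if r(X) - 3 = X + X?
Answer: 1/23008 ≈ 4.3463e-5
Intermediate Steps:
r(X) = 3 + 2*X (r(X) = 3 + (X + X) = 3 + 2*X)
1/(r(-16) + 23037) = 1/((3 + 2*(-16)) + 23037) = 1/((3 - 32) + 23037) = 1/(-29 + 23037) = 1/23008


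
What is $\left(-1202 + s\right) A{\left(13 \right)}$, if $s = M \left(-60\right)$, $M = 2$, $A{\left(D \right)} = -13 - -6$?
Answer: $9254$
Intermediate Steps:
$A{\left(D \right)} = -7$ ($A{\left(D \right)} = -13 + 6 = -7$)
$s = -120$ ($s = 2 \left(-60\right) = -120$)
$\left(-1202 + s\right) A{\left(13 \right)} = \left(-1202 - 120\right) \left(-7\right) = \left(-1322\right) \left(-7\right) = 9254$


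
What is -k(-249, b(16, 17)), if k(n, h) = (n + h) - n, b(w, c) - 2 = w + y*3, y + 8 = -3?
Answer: 15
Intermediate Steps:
y = -11 (y = -8 - 3 = -11)
b(w, c) = -31 + w (b(w, c) = 2 + (w - 11*3) = 2 + (w - 33) = 2 + (-33 + w) = -31 + w)
k(n, h) = h (k(n, h) = (h + n) - n = h)
-k(-249, b(16, 17)) = -(-31 + 16) = -1*(-15) = 15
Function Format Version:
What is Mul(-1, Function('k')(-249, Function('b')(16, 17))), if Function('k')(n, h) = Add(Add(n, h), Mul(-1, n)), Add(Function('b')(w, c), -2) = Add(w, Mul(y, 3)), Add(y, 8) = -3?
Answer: 15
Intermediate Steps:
y = -11 (y = Add(-8, -3) = -11)
Function('b')(w, c) = Add(-31, w) (Function('b')(w, c) = Add(2, Add(w, Mul(-11, 3))) = Add(2, Add(w, -33)) = Add(2, Add(-33, w)) = Add(-31, w))
Function('k')(n, h) = h (Function('k')(n, h) = Add(Add(h, n), Mul(-1, n)) = h)
Mul(-1, Function('k')(-249, Function('b')(16, 17))) = Mul(-1, Add(-31, 16)) = Mul(-1, -15) = 15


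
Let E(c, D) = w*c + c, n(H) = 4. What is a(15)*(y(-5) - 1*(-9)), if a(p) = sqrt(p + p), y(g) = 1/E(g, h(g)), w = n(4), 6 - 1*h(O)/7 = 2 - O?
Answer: 224*sqrt(30)/25 ≈ 49.076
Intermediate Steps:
h(O) = 28 + 7*O (h(O) = 42 - 7*(2 - O) = 42 + (-14 + 7*O) = 28 + 7*O)
w = 4
E(c, D) = 5*c (E(c, D) = 4*c + c = 5*c)
y(g) = 1/(5*g)
a(p) = sqrt(2)*sqrt(p) (a(p) = sqrt(2*p) = sqrt(2)*sqrt(p))
a(15)*(y(-5) - 1*(-9)) = (sqrt(2)*sqrt(15))*((1/5)/(-5) - 1*(-9)) = sqrt(30)*((1/5)*(-1/5) + 9) = sqrt(30)*(-1/25 + 9) = sqrt(30)*(224/25) = 224*sqrt(30)/25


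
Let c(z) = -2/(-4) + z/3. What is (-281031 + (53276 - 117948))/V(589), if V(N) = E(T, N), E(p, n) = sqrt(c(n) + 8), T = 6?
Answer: -345703*sqrt(7374)/1229 ≈ -24155.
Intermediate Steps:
c(z) = 1/2 + z/3 (c(z) = -2*(-1/4) + z*(1/3) = 1/2 + z/3)
E(p, n) = sqrt(17/2 + n/3) (E(p, n) = sqrt((1/2 + n/3) + 8) = sqrt(17/2 + n/3))
V(N) = sqrt(306 + 12*N)/6
(-281031 + (53276 - 117948))/V(589) = (-281031 + (53276 - 117948))/((sqrt(306 + 12*589)/6)) = (-281031 - 64672)/((sqrt(306 + 7068)/6)) = -345703*sqrt(7374)/1229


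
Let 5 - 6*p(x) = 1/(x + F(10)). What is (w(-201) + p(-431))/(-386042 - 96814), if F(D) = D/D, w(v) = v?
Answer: 1851/4465120 ≈ 0.00041455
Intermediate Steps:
F(D) = 1
p(x) = ⅚ - 1/(6*(1 + x)) (p(x) = ⅚ - 1/(6*(x + 1)) = ⅚ - 1/(6*(1 + x)))
(w(-201) + p(-431))/(-386042 - 96814) = (-201 + (4 + 5*(-431))/(6*(1 - 431)))/(-386042 - 96814) = (-201 + (⅙)*(4 - 2155)/(-430))/(-482856) = (-201 + (⅙)*(-1/430)*(-2151))*(-1/482856) = (-201 + 717/860)*(-1/482856) = -172143/860*(-1/482856) = 1851/4465120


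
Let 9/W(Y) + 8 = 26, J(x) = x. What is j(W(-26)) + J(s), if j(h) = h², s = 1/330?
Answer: 167/660 ≈ 0.25303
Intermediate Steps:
s = 1/330 ≈ 0.0030303
W(Y) = ½ (W(Y) = 9/(-8 + 26) = 9/18 = 9*(1/18) = ½)
j(W(-26)) + J(s) = (½)² + 1/330 = ¼ + 1/330 = 167/660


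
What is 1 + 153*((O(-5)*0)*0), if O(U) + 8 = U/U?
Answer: 1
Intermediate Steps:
O(U) = -7 (O(U) = -8 + U/U = -8 + 1 = -7)
1 + 153*((O(-5)*0)*0) = 1 + 153*(-7*0*0) = 1 + 153*(0*0) = 1 + 153*0 = 1 + 0 = 1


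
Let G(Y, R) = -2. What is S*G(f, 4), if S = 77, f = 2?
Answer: -154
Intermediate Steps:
S*G(f, 4) = 77*(-2) = -154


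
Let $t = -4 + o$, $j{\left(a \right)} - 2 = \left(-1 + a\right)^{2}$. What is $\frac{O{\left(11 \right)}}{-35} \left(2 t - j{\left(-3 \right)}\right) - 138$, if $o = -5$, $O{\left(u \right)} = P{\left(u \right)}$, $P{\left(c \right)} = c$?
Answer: $- \frac{4434}{35} \approx -126.69$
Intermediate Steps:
$O{\left(u \right)} = u$
$j{\left(a \right)} = 2 + \left(-1 + a\right)^{2}$
$t = -9$ ($t = -4 - 5 = -9$)
$\frac{O{\left(11 \right)}}{-35} \left(2 t - j{\left(-3 \right)}\right) - 138 = \frac{11}{-35} \left(2 \left(-9\right) - \left(2 + \left(-1 - 3\right)^{2}\right)\right) - 138 = 11 \left(- \frac{1}{35}\right) \left(-18 - \left(2 + \left(-4\right)^{2}\right)\right) - 138 = - \frac{11 \left(-18 - \left(2 + 16\right)\right)}{35} - 138 = - \frac{11 \left(-18 - 18\right)}{35} - 138 = \left(- \frac{11}{35}\right) \left(-36\right) - 138 = \frac{396}{35} - 138 = - \frac{4434}{35}$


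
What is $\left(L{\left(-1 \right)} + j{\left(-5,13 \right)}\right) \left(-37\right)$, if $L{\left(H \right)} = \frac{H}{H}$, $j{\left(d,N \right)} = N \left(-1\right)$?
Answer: $444$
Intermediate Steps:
$j{\left(d,N \right)} = - N$
$L{\left(H \right)} = 1$
$\left(L{\left(-1 \right)} + j{\left(-5,13 \right)}\right) \left(-37\right) = \left(1 - 13\right) \left(-37\right) = \left(-12\right) \left(-37\right) = 444$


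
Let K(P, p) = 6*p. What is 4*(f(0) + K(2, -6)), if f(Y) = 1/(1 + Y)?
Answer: -140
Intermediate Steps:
4*(f(0) + K(2, -6)) = 4*(1/(1 + 0) + 6*(-6)) = 4*(1/1 - 36) = 4*(1 - 36) = 4*(-35) = -140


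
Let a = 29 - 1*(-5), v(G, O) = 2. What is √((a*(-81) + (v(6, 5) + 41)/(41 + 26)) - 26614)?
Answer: I*√131830071/67 ≈ 171.37*I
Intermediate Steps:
a = 34 (a = 29 + 5 = 34)
√((a*(-81) + (v(6, 5) + 41)/(41 + 26)) - 26614) = √((34*(-81) + (2 + 41)/(41 + 26)) - 26614) = √((-2754 + 43/67) - 26614) = √(-184475/67 - 26614) = √(-1967613/67) = I*√131830071/67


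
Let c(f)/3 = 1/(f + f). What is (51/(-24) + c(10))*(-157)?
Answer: 12403/40 ≈ 310.08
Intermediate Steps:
c(f) = 3/(2*f) (c(f) = 3/(f + f) = 3/((2*f)) = 3*(1/(2*f)) = 3/(2*f))
(51/(-24) + c(10))*(-157) = (51/(-24) + (3/2)/10)*(-157) = (51*(-1/24) + (3/2)*(⅒))*(-157) = (-17/8 + 3/20)*(-157) = -79/40*(-157) = 12403/40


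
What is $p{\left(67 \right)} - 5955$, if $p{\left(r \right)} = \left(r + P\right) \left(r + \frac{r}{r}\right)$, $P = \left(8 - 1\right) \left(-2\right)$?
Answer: $-2351$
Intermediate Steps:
$P = -14$ ($P = 7 \left(-2\right) = -14$)
$p{\left(r \right)} = \left(1 + r\right) \left(-14 + r\right)$ ($p{\left(r \right)} = \left(r - 14\right) \left(r + \frac{r}{r}\right) = \left(-14 + r\right) \left(r + 1\right) = \left(-14 + r\right) \left(1 + r\right) = \left(1 + r\right) \left(-14 + r\right)$)
$p{\left(67 \right)} - 5955 = \left(-14 + 67^{2} - 871\right) - 5955 = \left(-14 + 4489 - 871\right) - 5955 = 3604 - 5955 = -2351$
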